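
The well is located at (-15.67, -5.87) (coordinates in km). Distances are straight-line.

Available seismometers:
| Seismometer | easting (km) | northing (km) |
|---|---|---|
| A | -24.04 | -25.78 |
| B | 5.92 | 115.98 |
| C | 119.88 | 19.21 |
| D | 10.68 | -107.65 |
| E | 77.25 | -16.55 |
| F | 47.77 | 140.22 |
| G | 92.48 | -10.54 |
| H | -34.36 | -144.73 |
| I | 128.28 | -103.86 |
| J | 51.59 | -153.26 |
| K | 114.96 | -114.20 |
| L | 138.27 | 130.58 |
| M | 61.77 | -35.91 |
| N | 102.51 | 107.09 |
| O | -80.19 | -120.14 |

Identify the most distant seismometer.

Distances from (-15.67, -5.87):
A: √((-8.37)² + (-19.91)²) = √(70.0569 + 396.4081) = 21.60 km
B: √((21.59)² + (121.85)²) = √(466.1281 + 14847.4225) = 123.75 km
C: √((135.55)² + (25.08)²) = √(18373.8025 + 629.0064) = 137.85 km
D: √((26.35)² + (-101.78)²) = √(694.3225 + 10359.1684) = 105.14 km
E: √((92.92)² + (-10.68)²) = √(8634.1264 + 114.0624) = 93.53 km
F: √((63.44)² + (146.09)²) = √(4024.6336 + 21342.2881) = 159.27 km
G: √((108.15)² + (-4.67)²) = √(11696.4225 + 21.8089) = 108.25 km
H: √((-18.69)² + (-138.86)²) = √(349.3161 + 19282.0996) = 140.11 km
I: √((143.95)² + (-97.99)²) = √(20721.6025 + 9602.0401) = 174.14 km
J: √((67.26)² + (-147.39)²) = √(4523.9076 + 21723.8121) = 162.01 km
K: √((130.63)² + (-108.33)²) = √(17064.1969 + 11735.3889) = 169.70 km
L: √((153.94)² + (136.45)²) = √(23697.5236 + 18618.6025) = 205.71 km
M: √((77.44)² + (-30.04)²) = √(5996.9536 + 902.4016) = 83.06 km
N: √((118.18)² + (112.96)²) = √(13966.5124 + 12759.9616) = 163.48 km
O: √((-64.52)² + (-114.27)²) = √(4162.8304 + 13057.6329) = 131.23 km
Maximum: L at 205.71 km.

L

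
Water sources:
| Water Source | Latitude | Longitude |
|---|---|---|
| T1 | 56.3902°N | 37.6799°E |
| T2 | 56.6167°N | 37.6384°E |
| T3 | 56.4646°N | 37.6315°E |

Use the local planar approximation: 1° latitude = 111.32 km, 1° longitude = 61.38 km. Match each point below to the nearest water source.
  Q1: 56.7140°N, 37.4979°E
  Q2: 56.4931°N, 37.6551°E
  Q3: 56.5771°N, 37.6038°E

Q1→T2; Q2→T3; Q3→T2

Q1 at 56.7140°N, 37.4979°E:
  T1: 37.7368 km
  T2: 13.8453 km
  T3: 28.9490 km
  → nearest: T2 (13.8453 km)
Q2 at 56.4931°N, 37.6551°E:
  T1: 11.5555 km
  T2: 13.7973 km
  T3: 3.4877 km
  → nearest: T3 (3.4877 km)
Q3 at 56.5771°N, 37.6038°E:
  T1: 21.3236 km
  T2: 4.8932 km
  T3: 12.6384 km
  → nearest: T2 (4.8932 km)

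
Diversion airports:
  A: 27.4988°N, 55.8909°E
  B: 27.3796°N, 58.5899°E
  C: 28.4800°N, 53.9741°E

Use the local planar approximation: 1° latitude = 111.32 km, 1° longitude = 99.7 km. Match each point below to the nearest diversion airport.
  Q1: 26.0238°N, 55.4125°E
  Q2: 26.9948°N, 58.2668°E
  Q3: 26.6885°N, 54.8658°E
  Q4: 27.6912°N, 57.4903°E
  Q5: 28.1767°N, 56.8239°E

Q1→A; Q2→B; Q3→A; Q4→B; Q5→A

Q1 at 26.0238°N, 55.4125°E:
  A: √((1.4750·111.32)² + (0.4784·99.7)²) = √(26960.654809 + 2274.954204) = 170.9842 km
  B: √((1.3558·111.32)² + (3.1774·99.7)²) = √(22779.157346 + 100353.863983) = 350.9032 km
  C: √((2.4562·111.32)² + (-1.4384·99.7)²) = √(74760.784396 + 20565.992136) = 308.7503 km
  → nearest: A (170.9842 km)
Q2 at 26.9948°N, 58.2668°E:
  A: √((0.5040·111.32)² + (-2.3759·99.7)²) = √(3147.802444 + 56110.822092) = 243.4309 km
  B: √((0.3848·111.32)² + (0.3231·99.7)²) = √(1834.917413 + 1037.681879) = 53.5966 km
  C: √((1.4852·111.32)² + (-4.2927·99.7)²) = √(27334.823652 + 183168.754957) = 458.8067 km
  → nearest: B (53.5966 km)
Q3 at 26.6885°N, 54.8658°E:
  A: √((0.8103·111.32)² + (1.0251·99.7)²) = √(8136.508325 + 10445.344874) = 136.3153 km
  B: √((0.6911·111.32)² + (3.7241·99.7)²) = √(5918.725263 + 137858.321054) = 379.1794 km
  C: √((1.7915·111.32)² + (-0.8917·99.7)²) = √(39772.237151 + 7903.652728) = 218.3481 km
  → nearest: A (136.3153 km)
Q4 at 27.6912°N, 57.4903°E:
  A: √((-0.1924·111.32)² + (-1.5994·99.7)²) = √(458.729353 + 25427.549006) = 160.8921 km
  B: √((-0.3116·111.32)² + (1.0996·99.7)²) = √(1203.209614 + 12018.763211) = 114.9868 km
  C: √((0.7888·111.32)² + (-3.5162·99.7)²) = √(7710.458415 + 122895.917383) = 361.3950 km
  → nearest: B (114.9868 km)
Q5 at 28.1767°N, 56.8239°E:
  A: √((-0.6779·111.32)² + (-0.9330·99.7)²) = √(5694.789336 + 8652.739004) = 119.7812 km
  B: √((-0.7971·111.32)² + (1.7660·99.7)²) = √(7873.575813 + 31000.715328) = 197.1656 km
  C: √((0.3033·111.32)² + (-2.8498·99.7)²) = √(1139.964208 + 80727.049720) = 286.1241 km
  → nearest: A (119.7812 km)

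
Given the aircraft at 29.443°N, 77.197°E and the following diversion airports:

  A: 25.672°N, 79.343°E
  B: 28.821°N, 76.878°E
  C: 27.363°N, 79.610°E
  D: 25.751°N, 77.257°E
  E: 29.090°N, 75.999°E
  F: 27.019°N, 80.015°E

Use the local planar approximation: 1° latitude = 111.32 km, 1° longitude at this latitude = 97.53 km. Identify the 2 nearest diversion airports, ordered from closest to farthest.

Distances from 29.443°N, 77.197°E:
A: √((-3.771·111.32)² + (2.146·97.53)²) = √(176221.72986 + 43806.23047) = 469.071 km
B: √((-0.622·111.32)² + (-0.319·97.53)²) = √(4794.32162 + 967.96090) = 75.910 km
C: √((-2.080·111.32)² + (2.413·97.53)²) = √(53613.36488 + 55384.86383) = 330.149 km
D: √((-3.692·111.32)² + (0.060·97.53)²) = √(168915.60772 + 34.24356) = 411.035 km
E: √((-0.353·111.32)² + (-1.198·97.53)²) = √(1544.17247 + 13651.80526) = 123.272 km
F: √((-2.424·111.32)² + (2.818·97.53)²) = √(72813.45290 + 75536.77275) = 385.163 km
Sorted: B (75.910 km) < E (123.272 km) < C (330.149 km) < F (385.163 km) < …

B, E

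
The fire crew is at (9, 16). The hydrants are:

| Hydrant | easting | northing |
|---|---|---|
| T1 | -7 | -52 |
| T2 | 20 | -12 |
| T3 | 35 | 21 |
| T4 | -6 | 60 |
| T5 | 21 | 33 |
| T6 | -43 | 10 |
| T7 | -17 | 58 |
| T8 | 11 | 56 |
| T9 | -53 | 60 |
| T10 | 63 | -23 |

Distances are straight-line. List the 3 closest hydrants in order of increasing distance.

Distances from (9, 16):
T1: √((-16)² + (-68)²) = √(256.000 + 4624.000) = 69.9
T2: √((11)² + (-28)²) = √(121.000 + 784.000) = 30.1
T3: √((26)² + (5)²) = √(676.000 + 25.000) = 26.5
T4: √((-15)² + (44)²) = √(225.000 + 1936.000) = 46.5
T5: √((12)² + (17)²) = √(144.000 + 289.000) = 20.8
T6: √((-52)² + (-6)²) = √(2704.000 + 36.000) = 52.3
T7: √((-26)² + (42)²) = √(676.000 + 1764.000) = 49.4
T8: √((2)² + (40)²) = √(4.000 + 1600.000) = 40.0
T9: √((-62)² + (44)²) = √(3844.000 + 1936.000) = 76.0
T10: √((54)² + (-39)²) = √(2916.000 + 1521.000) = 66.6
Sorted: T5 (20.8) < T3 (26.5) < T2 (30.1) < T8 (40.0) < T4 (46.5) < …

T5, T3, T2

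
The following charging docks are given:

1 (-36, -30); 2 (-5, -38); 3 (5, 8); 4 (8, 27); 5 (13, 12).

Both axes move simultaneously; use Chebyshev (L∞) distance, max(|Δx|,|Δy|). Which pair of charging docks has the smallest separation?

Pairwise distances:
1–2: 31
1–3: 41
1–4: 57
1–5: 49
2–3: 46
2–4: 65
2–5: 50
3–4: 19
3–5: 8
4–5: 15
Closest pair: 3–5 at 8.

3 and 5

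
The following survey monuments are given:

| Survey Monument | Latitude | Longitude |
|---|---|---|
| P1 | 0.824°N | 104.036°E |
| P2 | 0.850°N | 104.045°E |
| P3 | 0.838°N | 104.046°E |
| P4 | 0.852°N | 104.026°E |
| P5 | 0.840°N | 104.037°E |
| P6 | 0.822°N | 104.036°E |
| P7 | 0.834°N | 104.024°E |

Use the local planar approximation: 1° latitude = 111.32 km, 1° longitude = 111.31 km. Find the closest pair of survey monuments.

Pairwise distances:
P1–P2: 3.063 km
P1–P3: 1.915 km
P1–P4: 3.310 km
P1–P5: 1.785 km
P1–P6: 0.223 km
P1–P7: 1.739 km
P2–P3: 1.340 km
P2–P4: 2.127 km
P2–P5: 1.426 km
P2–P6: 3.274 km
P2–P7: 2.939 km
P3–P4: 2.718 km
P3–P5: 1.026 km
P3–P6: 2.100 km
P3–P7: 2.489 km
P4–P5: 1.812 km
P4–P6: 3.520 km
P4–P7: 2.016 km
P5–P6: 2.007 km
P5–P7: 1.594 km
P6–P7: 1.889 km
Closest pair: P1–P6 at 0.223 km.

P1 and P6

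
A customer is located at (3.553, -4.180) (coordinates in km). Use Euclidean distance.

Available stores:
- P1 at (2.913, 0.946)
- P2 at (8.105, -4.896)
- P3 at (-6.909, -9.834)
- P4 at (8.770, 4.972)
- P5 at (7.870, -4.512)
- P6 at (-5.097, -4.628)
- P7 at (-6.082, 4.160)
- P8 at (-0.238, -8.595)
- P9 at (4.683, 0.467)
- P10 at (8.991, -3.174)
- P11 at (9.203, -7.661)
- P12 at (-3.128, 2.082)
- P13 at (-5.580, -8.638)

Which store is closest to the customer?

P5

Distances from (3.553, -4.180):
P1: √((-0.640)² + (5.126)²) = √(0.40960 + 26.27588) = 5.166 km
P2: √((4.552)² + (-0.716)²) = √(20.72070 + 0.51266) = 4.608 km
P3: √((-10.462)² + (-5.654)²) = √(109.45344 + 31.96772) = 11.892 km
P4: √((5.217)² + (9.152)²) = √(27.21709 + 83.75910) = 10.535 km
P5: √((4.317)² + (-0.332)²) = √(18.63649 + 0.11022) = 4.330 km
P6: √((-8.650)² + (-0.448)²) = √(74.82250 + 0.20070) = 8.662 km
P7: √((-9.635)² + (8.340)²) = √(92.83322 + 69.55560) = 12.743 km
P8: √((-3.791)² + (-4.415)²) = √(14.37168 + 19.49223) = 5.819 km
P9: √((1.130)² + (4.647)²) = √(1.27690 + 21.59461) = 4.782 km
P10: √((5.438)² + (1.006)²) = √(29.57184 + 1.01204) = 5.530 km
P11: √((5.650)² + (-3.481)²) = √(31.92250 + 12.11736) = 6.636 km
P12: √((-6.681)² + (6.262)²) = √(44.63576 + 39.21264) = 9.157 km
P13: √((-9.133)² + (-4.458)²) = √(83.41169 + 19.87376) = 10.163 km
Minimum: P5 at 4.330 km.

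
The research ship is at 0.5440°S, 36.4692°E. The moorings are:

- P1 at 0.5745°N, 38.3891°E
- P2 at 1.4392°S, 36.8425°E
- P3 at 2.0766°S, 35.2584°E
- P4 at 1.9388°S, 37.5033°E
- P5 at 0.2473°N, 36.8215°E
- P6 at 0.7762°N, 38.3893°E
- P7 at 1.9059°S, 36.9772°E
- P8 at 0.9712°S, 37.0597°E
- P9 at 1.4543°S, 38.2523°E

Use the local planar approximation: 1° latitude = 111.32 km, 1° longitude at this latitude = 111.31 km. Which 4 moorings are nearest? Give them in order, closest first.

Distances from 0.5440°S, 36.4692°E:
P1: √((1.1185·111.32)² + (1.9199·111.31)²) = √(15503.093710 + 45669.429107) = 247.3308 km
P2: √((-0.8952·111.32)² + (0.3733·111.31)²) = √(9930.852749 + 1726.570615) = 107.9695 km
P3: √((-1.5326·111.32)² + (-1.2108·111.31)²) = √(29107.441800 + 18164.070969) = 217.4201 km
P4: √((-1.3948·111.32)² + (1.0341·111.31)²) = √(24108.504594 + 13249.315496) = 193.2817 km
P5: √((0.7913·111.32)² + (0.3523·111.31)²) = √(7759.410475 + 1537.778030) = 96.4219 km
P6: √((1.3202·111.32)² + (1.9201·111.31)²) = √(21598.612465 + 45678.944563) = 259.3792 km
P7: √((-1.3619·111.32)² + (0.5080·111.31)²) = √(22984.593911 + 3197.391308) = 161.8085 km
P8: √((-0.4272·111.32)² + (0.5905·111.31)²) = √(2261.564005 + 4320.242942) = 81.1283 km
P9: √((-0.9103·111.32)² + (1.7831·111.31)²) = √(10268.700346 + 39393.064352) = 222.8492 km
Sorted: P8 (81.1283 km) < P5 (96.4219 km) < P2 (107.9695 km) < P7 (161.8085 km) < P4 (193.2817 km) < P3 (217.4201 km) < …

P8, P5, P2, P7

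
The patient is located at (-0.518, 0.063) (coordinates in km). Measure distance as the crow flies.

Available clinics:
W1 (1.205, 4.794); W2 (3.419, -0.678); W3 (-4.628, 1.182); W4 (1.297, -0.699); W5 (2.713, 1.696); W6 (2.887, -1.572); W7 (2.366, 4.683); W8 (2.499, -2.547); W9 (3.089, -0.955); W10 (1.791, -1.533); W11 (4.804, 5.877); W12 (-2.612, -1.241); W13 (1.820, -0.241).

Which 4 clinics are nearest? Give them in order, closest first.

Distances from (-0.518, 0.063):
W1: √((1.723)² + (4.731)²) = √(2.96873 + 22.38236) = 5.035 km
W2: √((3.937)² + (-0.741)²) = √(15.49997 + 0.54908) = 4.006 km
W3: √((-4.110)² + (1.119)²) = √(16.89210 + 1.25216) = 4.260 km
W4: √((1.815)² + (-0.762)²) = √(3.29422 + 0.58064) = 1.968 km
W5: √((3.231)² + (1.633)²) = √(10.43936 + 2.66669) = 3.620 km
W6: √((3.405)² + (-1.635)²) = √(11.59403 + 2.67322) = 3.777 km
W7: √((2.884)² + (4.620)²) = √(8.31746 + 21.34440) = 5.446 km
W8: √((3.017)² + (-2.610)²) = √(9.10229 + 6.81210) = 3.989 km
W9: √((3.607)² + (-1.018)²) = √(13.01045 + 1.03632) = 3.748 km
W10: √((2.309)² + (-1.596)²) = √(5.33148 + 2.54722) = 2.807 km
W11: √((5.322)² + (5.814)²) = √(28.32368 + 33.80260) = 7.882 km
W12: √((-2.094)² + (-1.304)²) = √(4.38484 + 1.70042) = 2.467 km
W13: √((2.338)² + (-0.304)²) = √(5.46624 + 0.09242) = 2.358 km
Sorted: W4 (1.968 km) < W13 (2.358 km) < W12 (2.467 km) < W10 (2.807 km) < W5 (3.620 km) < W9 (3.748 km) < …

W4, W13, W12, W10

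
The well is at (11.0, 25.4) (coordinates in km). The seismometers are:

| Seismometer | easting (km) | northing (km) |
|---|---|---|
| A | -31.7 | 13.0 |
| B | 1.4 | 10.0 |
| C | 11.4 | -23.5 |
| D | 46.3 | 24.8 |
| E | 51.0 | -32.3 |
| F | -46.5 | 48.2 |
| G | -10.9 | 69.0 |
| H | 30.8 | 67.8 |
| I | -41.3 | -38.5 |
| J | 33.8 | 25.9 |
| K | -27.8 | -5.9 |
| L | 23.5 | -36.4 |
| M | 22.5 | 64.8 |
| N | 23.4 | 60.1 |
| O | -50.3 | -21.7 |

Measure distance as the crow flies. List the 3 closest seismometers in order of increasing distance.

B, J, D

Distances from (11.0, 25.4):
A: 44.5 km
B: 18.1 km
C: 48.9 km
D: 35.3 km
E: 70.2 km
F: 61.9 km
G: 48.8 km
H: 46.8 km
I: 82.6 km
J: 22.8 km
K: 49.9 km
L: 63.1 km
M: 41.0 km
N: 36.8 km
O: 77.3 km
Sorted: B (18.1 km) < J (22.8 km) < D (35.3 km) < N (36.8 km) < M (41.0 km) < …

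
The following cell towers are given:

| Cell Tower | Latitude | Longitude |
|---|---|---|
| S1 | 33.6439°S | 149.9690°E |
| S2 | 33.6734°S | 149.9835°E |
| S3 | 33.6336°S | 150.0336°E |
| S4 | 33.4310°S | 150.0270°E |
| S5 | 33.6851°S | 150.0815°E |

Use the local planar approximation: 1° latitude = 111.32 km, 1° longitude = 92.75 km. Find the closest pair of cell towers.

Pairwise distances:
S1–S2: √((-0.0295·111.32)² + (0.0145·92.75)²) = √(10.784262 + 1.808689) = 3.5487 km
S1–S3: √((0.0103·111.32)² + (0.0646·92.75)²) = √(1.314682 + 35.899870) = 6.1004 km
S1–S4: √((0.2129·111.32)² + (0.0580·92.75)²) = √(561.691327 + 28.939020) = 24.3029 km
S1–S5: √((-0.0412·111.32)² + (0.1125·92.75)²) = √(21.034918 + 108.876182) = 11.3979 km
S2–S3: √((0.0398·111.32)² + (0.0501·92.75)²) = √(19.629649 + 21.592518) = 6.4204 km
S2–S4: √((0.2424·111.32)² + (0.0435·92.75)²) = √(728.134529 + 16.278199) = 27.2839 km
S2–S5: √((-0.0117·111.32)² + (0.0980·92.75)²) = √(1.696360 + 82.619010) = 9.1823 km
S3–S4: √((0.2026·111.32)² + (-0.0066·92.75)²) = √(508.657295 + 0.374728) = 22.5617 km
S3–S5: √((-0.0515·111.32)² + (0.0479·92.75)²) = √(32.867060 + 19.737805) = 7.2529 km
S4–S5: √((-0.2541·111.32)² + (0.0545·92.75)²) = √(800.121104 + 25.551761) = 28.7345 km
Closest pair: S1–S2 at 3.5487 km.

S1 and S2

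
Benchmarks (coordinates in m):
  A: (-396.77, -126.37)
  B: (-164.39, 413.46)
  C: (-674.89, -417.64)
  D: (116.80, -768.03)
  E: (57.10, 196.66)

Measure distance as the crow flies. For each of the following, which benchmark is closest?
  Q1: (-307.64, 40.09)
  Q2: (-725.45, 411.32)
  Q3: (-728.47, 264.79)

Q1 at (-307.64, 40.09):
  A: √((-89.13)² + (-166.46)²) = √(7944.1569 + 27708.9316) = 188.82 m
  B: √((143.25)² + (373.37)²) = √(20520.5625 + 139405.1569) = 399.91 m
  C: √((-367.25)² + (-457.73)²) = √(134872.5625 + 209516.7529) = 586.85 m
  D: √((424.44)² + (-808.12)²) = √(180149.3136 + 653057.9344) = 912.80 m
  E: √((364.74)² + (156.57)²) = √(133035.2676 + 24514.1649) = 396.92 m
  → nearest: A (188.82 m)
Q2 at (-725.45, 411.32):
  A: √((328.68)² + (-537.69)²) = √(108030.5424 + 289110.5361) = 630.19 m
  B: √((561.06)² + (2.14)²) = √(314788.3236 + 4.5796) = 561.06 m
  C: √((50.56)² + (-828.96)²) = √(2556.3136 + 687174.6816) = 830.50 m
  D: √((842.25)² + (-1179.35)²) = √(709385.0625 + 1390866.4225) = 1449.22 m
  E: √((782.55)² + (-214.66)²) = √(612384.5025 + 46078.9156) = 811.46 m
  → nearest: B (561.06 m)
Q3 at (-728.47, 264.79):
  A: √((331.70)² + (-391.16)²) = √(110024.8900 + 153006.1456) = 512.87 m
  B: √((564.08)² + (148.67)²) = √(318186.2464 + 22102.7689) = 583.34 m
  C: √((53.58)² + (-682.43)²) = √(2870.8164 + 465710.7049) = 684.53 m
  D: √((845.27)² + (-1032.82)²) = √(714481.3729 + 1066717.1524) = 1334.62 m
  E: √((785.57)² + (-68.13)²) = √(617120.2249 + 4641.6969) = 788.52 m
  → nearest: A (512.87 m)

Q1→A; Q2→B; Q3→A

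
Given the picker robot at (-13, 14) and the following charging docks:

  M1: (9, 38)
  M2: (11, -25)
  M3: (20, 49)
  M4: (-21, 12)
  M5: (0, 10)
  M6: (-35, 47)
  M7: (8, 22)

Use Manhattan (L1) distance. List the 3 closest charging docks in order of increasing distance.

M4, M5, M7

Distances from (-13, 14):
M1: |22| + |24| = 22 + 24 = 46
M2: |24| + |-39| = 24 + 39 = 63
M3: |33| + |35| = 33 + 35 = 68
M4: |-8| + |-2| = 8 + 2 = 10
M5: |13| + |-4| = 13 + 4 = 17
M6: |-22| + |33| = 22 + 33 = 55
M7: |21| + |8| = 21 + 8 = 29
Sorted: M4 (10) < M5 (17) < M7 (29) < M1 (46) < M6 (55) < …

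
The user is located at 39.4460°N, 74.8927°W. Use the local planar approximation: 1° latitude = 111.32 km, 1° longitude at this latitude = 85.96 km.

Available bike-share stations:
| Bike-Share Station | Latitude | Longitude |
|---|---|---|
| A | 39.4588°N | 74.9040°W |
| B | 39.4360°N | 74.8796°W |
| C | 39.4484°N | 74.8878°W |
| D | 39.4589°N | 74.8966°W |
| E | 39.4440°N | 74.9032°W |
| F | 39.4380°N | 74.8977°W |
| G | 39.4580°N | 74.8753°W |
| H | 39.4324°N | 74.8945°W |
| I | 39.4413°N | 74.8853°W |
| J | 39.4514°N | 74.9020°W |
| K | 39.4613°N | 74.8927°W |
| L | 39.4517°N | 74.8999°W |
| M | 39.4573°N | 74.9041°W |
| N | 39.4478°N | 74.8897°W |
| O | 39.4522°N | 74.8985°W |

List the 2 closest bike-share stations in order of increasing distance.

N, C

Distances from 39.4460°N, 74.8927°W:
A: √((0.0128·111.32)² + (-0.0113·85.96)²) = √(2.030329 + 0.943517) = 1.7245 km
B: √((-0.0100·111.32)² + (0.0131·85.96)²) = √(1.239214 + 1.268047) = 1.5834 km
C: √((0.0024·111.32)² + (0.0049·85.96)²) = √(0.071379 + 0.177413) = 0.4988 km
D: √((0.0129·111.32)² + (-0.0039·85.96)²) = √(2.062176 + 0.112389) = 1.4746 km
E: √((-0.0020·111.32)² + (-0.0105·85.96)²) = √(0.049569 + 0.814651) = 0.9296 km
F: √((-0.0080·111.32)² + (-0.0050·85.96)²) = √(0.793097 + 0.184728) = 0.9889 km
G: √((0.0120·111.32)² + (0.0174·85.96)²) = √(1.784469 + 2.237130) = 2.0054 km
H: √((-0.0136·111.32)² + (-0.0018·85.96)²) = √(2.292051 + 0.023941) = 1.5218 km
I: √((-0.0047·111.32)² + (0.0074·85.96)²) = √(0.273742 + 0.404628) = 0.8236 km
J: √((0.0054·111.32)² + (-0.0093·85.96)²) = √(0.361355 + 0.639085) = 1.0002 km
K: √((0.0153·111.32)² + (0.0000·85.96)²) = √(2.900877 + 0.000000) = 1.7032 km
L: √((0.0057·111.32)² + (-0.0072·85.96)²) = √(0.402621 + 0.383052) = 0.8864 km
M: √((0.0113·111.32)² + (-0.0114·85.96)²) = √(1.582353 + 0.960290) = 1.5946 km
N: √((0.0018·111.32)² + (0.0030·85.96)²) = √(0.040151 + 0.066502) = 0.3266 km
O: √((0.0062·111.32)² + (-0.0058·85.96)²) = √(0.476354 + 0.248570) = 0.8514 km
Sorted: N (0.3266 km) < C (0.4988 km) < I (0.8236 km) < O (0.8514 km) < …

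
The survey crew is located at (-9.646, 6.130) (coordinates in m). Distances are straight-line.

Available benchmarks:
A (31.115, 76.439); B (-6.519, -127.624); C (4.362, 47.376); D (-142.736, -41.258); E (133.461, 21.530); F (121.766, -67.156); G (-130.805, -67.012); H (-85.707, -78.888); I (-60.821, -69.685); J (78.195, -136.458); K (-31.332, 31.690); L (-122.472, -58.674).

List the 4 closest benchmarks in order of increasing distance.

K, C, A, I

Distances from (-9.646, 6.130):
A: √((40.761)² + (70.309)²) = √(1661.45912 + 4943.35548) = 81.270 m
B: √((3.127)² + (-133.754)²) = √(9.77813 + 17890.13252) = 133.791 m
C: √((14.008)² + (41.246)²) = √(196.22406 + 1701.23252) = 43.560 m
D: √((-133.090)² + (-47.388)²) = √(17712.94810 + 2245.62254) = 141.275 m
E: √((143.107)² + (15.400)²) = √(20479.61345 + 237.16000) = 143.933 m
F: √((131.412)² + (-73.286)²) = √(17269.11374 + 5370.83780) = 150.466 m
G: √((-121.159)² + (-73.142)²) = √(14679.50328 + 5349.75216) = 141.525 m
H: √((-76.061)² + (-85.018)²) = √(5785.27572 + 7228.06032) = 114.076 m
I: √((-51.175)² + (-75.815)²) = √(2618.88062 + 5747.91422) = 91.470 m
J: √((87.841)² + (-142.588)²) = √(7716.04128 + 20331.33774) = 167.474 m
K: √((-21.686)² + (25.560)²) = √(470.28260 + 653.31360) = 33.520 m
L: √((-112.826)² + (-64.804)²) = √(12729.70628 + 4199.55842) = 130.113 m
Sorted: K (33.520 m) < C (43.560 m) < A (81.270 m) < I (91.470 m) < H (114.076 m) < L (130.113 m) < …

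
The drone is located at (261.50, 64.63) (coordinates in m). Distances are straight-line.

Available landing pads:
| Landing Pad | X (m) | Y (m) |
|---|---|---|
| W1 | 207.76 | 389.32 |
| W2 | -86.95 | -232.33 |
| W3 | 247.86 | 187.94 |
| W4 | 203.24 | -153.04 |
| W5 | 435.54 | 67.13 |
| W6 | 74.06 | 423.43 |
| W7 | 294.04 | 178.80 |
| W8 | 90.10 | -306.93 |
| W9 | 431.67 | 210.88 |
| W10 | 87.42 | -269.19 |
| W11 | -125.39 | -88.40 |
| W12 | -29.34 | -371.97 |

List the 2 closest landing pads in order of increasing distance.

W7, W3

Distances from (261.50, 64.63):
W1: √((-53.74)² + (324.69)²) = √(2887.9876 + 105423.5961) = 329.11 m
W2: √((-348.45)² + (-296.96)²) = √(121417.4025 + 88185.2416) = 457.82 m
W3: √((-13.64)² + (123.31)²) = √(186.0496 + 15205.3561) = 124.06 m
W4: √((-58.26)² + (-217.67)²) = √(3394.2276 + 47380.2289) = 225.33 m
W5: √((174.04)² + (2.50)²) = √(30289.9216 + 6.2500) = 174.06 m
W6: √((-187.44)² + (358.80)²) = √(35133.7536 + 128737.4400) = 404.81 m
W7: √((32.54)² + (114.17)²) = √(1058.8516 + 13034.7889) = 118.72 m
W8: √((-171.40)² + (-371.56)²) = √(29377.9600 + 138056.8336) = 409.19 m
W9: √((170.17)² + (146.25)²) = √(28957.8289 + 21389.0625) = 224.38 m
W10: √((-174.08)² + (-333.82)²) = √(30303.8464 + 111435.7924) = 376.48 m
W11: √((-386.89)² + (-153.03)²) = √(149683.8721 + 23418.1809) = 416.06 m
W12: √((-290.84)² + (-436.60)²) = √(84587.9056 + 190619.5600) = 524.60 m
Sorted: W7 (118.72 m) < W3 (124.06 m) < W5 (174.06 m) < W9 (224.38 m) < …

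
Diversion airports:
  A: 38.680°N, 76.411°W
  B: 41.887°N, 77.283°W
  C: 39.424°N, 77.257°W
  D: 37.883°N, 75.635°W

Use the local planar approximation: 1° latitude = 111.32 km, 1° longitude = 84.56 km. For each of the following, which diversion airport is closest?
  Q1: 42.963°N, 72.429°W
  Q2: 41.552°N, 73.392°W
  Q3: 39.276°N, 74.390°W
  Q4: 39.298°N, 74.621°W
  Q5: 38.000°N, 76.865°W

Q1→B; Q2→B; Q3→A; Q4→A; Q5→A

Q1 at 42.963°N, 72.429°W:
  A: 583.696 km
  B: 427.575 km
  C: 567.343 km
  D: 627.130 km
  → nearest: B (427.575 km)
Q2 at 41.552°N, 73.392°W:
  A: 409.129 km
  B: 331.130 km
  C: 403.647 km
  D: 450.324 km
  → nearest: B (331.130 km)
Q3 at 39.276°N, 74.390°W:
  A: 183.323 km
  B: 379.903 km
  C: 242.993 km
  D: 187.429 km
  → nearest: A (183.323 km)
Q4 at 39.298°N, 74.621°W:
  A: 166.263 km
  B: 365.695 km
  C: 223.341 km
  D: 179.343 km
  → nearest: A (166.263 km)
Q5 at 38.000°N, 76.865°W:
  A: 84.876 km
  B: 434.142 km
  C: 161.948 km
  D: 104.821 km
  → nearest: A (84.876 km)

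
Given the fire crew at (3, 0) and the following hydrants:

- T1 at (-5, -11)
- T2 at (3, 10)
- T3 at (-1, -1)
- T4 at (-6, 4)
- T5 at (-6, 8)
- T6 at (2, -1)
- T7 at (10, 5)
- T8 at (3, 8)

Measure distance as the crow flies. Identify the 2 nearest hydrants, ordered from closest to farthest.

T6, T3

Distances from (3, 0):
T1: √((-8)² + (-11)²) = √(64.000 + 121.000) = 13.6
T2: √((0)² + (10)²) = √(0.000 + 100.000) = 10.0
T3: √((-4)² + (-1)²) = √(16.000 + 1.000) = 4.1
T4: √((-9)² + (4)²) = √(81.000 + 16.000) = 9.8
T5: √((-9)² + (8)²) = √(81.000 + 64.000) = 12.0
T6: √((-1)² + (-1)²) = √(1.000 + 1.000) = 1.4
T7: √((7)² + (5)²) = √(49.000 + 25.000) = 8.6
T8: √((0)² + (8)²) = √(0.000 + 64.000) = 8.0
Sorted: T6 (1.4) < T3 (4.1) < T8 (8.0) < T7 (8.6) < …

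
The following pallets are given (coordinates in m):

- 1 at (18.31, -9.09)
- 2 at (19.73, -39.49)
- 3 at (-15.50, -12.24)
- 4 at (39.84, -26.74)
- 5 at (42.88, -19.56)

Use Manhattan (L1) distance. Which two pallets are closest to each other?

Pairwise distances:
1–2: 31.82 m
1–3: 36.96 m
1–4: 39.18 m
1–5: 35.04 m
2–3: 62.48 m
2–4: 32.86 m
2–5: 43.08 m
3–4: 69.84 m
3–5: 65.70 m
4–5: 10.22 m
Closest pair: 4–5 at 10.22 m.

4 and 5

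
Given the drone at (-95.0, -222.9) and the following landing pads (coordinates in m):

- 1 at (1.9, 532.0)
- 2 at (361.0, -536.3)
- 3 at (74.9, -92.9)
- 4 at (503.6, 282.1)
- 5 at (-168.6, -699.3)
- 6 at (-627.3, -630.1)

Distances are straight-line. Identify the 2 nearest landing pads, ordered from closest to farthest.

Distances from (-95.0, -222.9):
1: 761.1 m
2: 553.3 m
3: 213.9 m
4: 783.2 m
5: 482.1 m
6: 670.2 m
Sorted: 3 (213.9 m) < 5 (482.1 m) < 2 (553.3 m) < 6 (670.2 m) < …

3, 5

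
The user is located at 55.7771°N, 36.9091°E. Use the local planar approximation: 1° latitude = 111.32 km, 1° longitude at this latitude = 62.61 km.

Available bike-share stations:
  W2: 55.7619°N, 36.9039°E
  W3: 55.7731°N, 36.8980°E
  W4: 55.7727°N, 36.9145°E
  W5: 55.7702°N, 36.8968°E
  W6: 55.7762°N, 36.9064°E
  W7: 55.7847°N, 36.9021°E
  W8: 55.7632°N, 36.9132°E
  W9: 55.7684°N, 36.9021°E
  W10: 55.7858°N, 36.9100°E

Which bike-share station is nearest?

W6

Distances from 55.7771°N, 36.9091°E:
W2: √((-0.0152·111.32)² + (-0.0052·62.61)²) = √(2.863081 + 0.105997) = 1.7231 km
W3: √((-0.0040·111.32)² + (-0.0111·62.61)²) = √(0.198274 + 0.482985) = 0.8254 km
W4: √((-0.0044·111.32)² + (0.0054·62.61)²) = √(0.239912 + 0.114308) = 0.5952 km
W5: √((-0.0069·111.32)² + (-0.0123·62.61)²) = √(0.589990 + 0.593059) = 1.0877 km
W6: √((-0.0009·111.32)² + (-0.0027·62.61)²) = √(0.010038 + 0.028577) = 0.1965 km
W7: √((0.0076·111.32)² + (-0.0070·62.61)²) = √(0.715770 + 0.192081) = 0.9528 km
W8: √((-0.0139·111.32)² + (0.0041·62.61)²) = √(2.394286 + 0.065895) = 1.5685 km
W9: √((-0.0087·111.32)² + (-0.0070·62.61)²) = √(0.937961 + 0.192081) = 1.0630 km
W10: √((0.0087·111.32)² + (0.0009·62.61)²) = √(0.937961 + 0.003175) = 0.9701 km
Minimum: W6 at 0.1965 km.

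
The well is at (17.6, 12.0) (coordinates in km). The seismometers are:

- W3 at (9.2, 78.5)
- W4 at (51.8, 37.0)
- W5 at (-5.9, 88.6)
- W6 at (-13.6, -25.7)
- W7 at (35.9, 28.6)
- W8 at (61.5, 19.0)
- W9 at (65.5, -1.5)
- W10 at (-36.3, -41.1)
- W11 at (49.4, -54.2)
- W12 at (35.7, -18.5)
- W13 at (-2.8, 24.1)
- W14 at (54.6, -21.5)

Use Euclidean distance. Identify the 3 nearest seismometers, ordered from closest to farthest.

W13, W7, W12

Distances from (17.6, 12.0):
W3: √((-8.4)² + (66.5)²) = √(70.560 + 4422.250) = 67.0 km
W4: √((34.2)² + (25.0)²) = √(1169.640 + 625.000) = 42.4 km
W5: √((-23.5)² + (76.6)²) = √(552.250 + 5867.560) = 80.1 km
W6: √((-31.2)² + (-37.7)²) = √(973.440 + 1421.290) = 48.9 km
W7: √((18.3)² + (16.6)²) = √(334.890 + 275.560) = 24.7 km
W8: √((43.9)² + (7.0)²) = √(1927.210 + 49.000) = 44.5 km
W9: √((47.9)² + (-13.5)²) = √(2294.410 + 182.250) = 49.8 km
W10: √((-53.9)² + (-53.1)²) = √(2905.210 + 2819.610) = 75.7 km
W11: √((31.8)² + (-66.2)²) = √(1011.240 + 4382.440) = 73.4 km
W12: √((18.1)² + (-30.5)²) = √(327.610 + 930.250) = 35.5 km
W13: √((-20.4)² + (12.1)²) = √(416.160 + 146.410) = 23.7 km
W14: √((37.0)² + (-33.5)²) = √(1369.000 + 1122.250) = 49.9 km
Sorted: W13 (23.7 km) < W7 (24.7 km) < W12 (35.5 km) < W4 (42.4 km) < W8 (44.5 km) < …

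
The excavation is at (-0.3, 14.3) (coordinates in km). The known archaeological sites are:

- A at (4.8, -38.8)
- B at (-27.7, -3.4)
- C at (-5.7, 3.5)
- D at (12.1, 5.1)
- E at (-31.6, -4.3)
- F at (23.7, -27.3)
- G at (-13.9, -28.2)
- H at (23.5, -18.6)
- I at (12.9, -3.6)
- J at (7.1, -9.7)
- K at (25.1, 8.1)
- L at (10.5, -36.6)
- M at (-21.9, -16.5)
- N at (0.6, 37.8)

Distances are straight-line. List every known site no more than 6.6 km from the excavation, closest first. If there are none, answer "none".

none

Distances from (-0.3, 14.3):
A: √((5.1)² + (-53.1)²) = √(26.010 + 2819.610) = 53.3 km
B: √((-27.4)² + (-17.7)²) = √(750.760 + 313.290) = 32.6 km
C: √((-5.4)² + (-10.8)²) = √(29.160 + 116.640) = 12.1 km
D: √((12.4)² + (-9.2)²) = √(153.760 + 84.640) = 15.4 km
E: √((-31.3)² + (-18.6)²) = √(979.690 + 345.960) = 36.4 km
F: √((24.0)² + (-41.6)²) = √(576.000 + 1730.560) = 48.0 km
G: √((-13.6)² + (-42.5)²) = √(184.960 + 1806.250) = 44.6 km
H: √((23.8)² + (-32.9)²) = √(566.440 + 1082.410) = 40.6 km
I: √((13.2)² + (-17.9)²) = √(174.240 + 320.410) = 22.2 km
J: √((7.4)² + (-24.0)²) = √(54.760 + 576.000) = 25.1 km
K: √((25.4)² + (-6.2)²) = √(645.160 + 38.440) = 26.1 km
L: √((10.8)² + (-50.9)²) = √(116.640 + 2590.810) = 52.0 km
M: √((-21.6)² + (-30.8)²) = √(466.560 + 948.640) = 37.6 km
N: √((0.9)² + (23.5)²) = √(0.810 + 552.250) = 23.5 km
Threshold 6.6 km: none within range.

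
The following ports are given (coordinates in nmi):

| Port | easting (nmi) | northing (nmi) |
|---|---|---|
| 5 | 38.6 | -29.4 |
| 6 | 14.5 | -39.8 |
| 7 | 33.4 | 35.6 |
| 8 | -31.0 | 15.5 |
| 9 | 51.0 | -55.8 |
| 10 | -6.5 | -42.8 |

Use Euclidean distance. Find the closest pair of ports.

Pairwise distances:
5–6: 26.2 nmi
5–7: 65.2 nmi
5–8: 82.8 nmi
5–9: 29.2 nmi
5–10: 47.0 nmi
6–7: 77.7 nmi
6–8: 71.6 nmi
6–9: 39.9 nmi
6–10: 21.2 nmi
7–8: 67.5 nmi
7–9: 93.1 nmi
7–10: 88.0 nmi
8–9: 108.7 nmi
8–10: 63.2 nmi
9–10: 59.0 nmi
Closest pair: 6–10 at 21.2 nmi.

6 and 10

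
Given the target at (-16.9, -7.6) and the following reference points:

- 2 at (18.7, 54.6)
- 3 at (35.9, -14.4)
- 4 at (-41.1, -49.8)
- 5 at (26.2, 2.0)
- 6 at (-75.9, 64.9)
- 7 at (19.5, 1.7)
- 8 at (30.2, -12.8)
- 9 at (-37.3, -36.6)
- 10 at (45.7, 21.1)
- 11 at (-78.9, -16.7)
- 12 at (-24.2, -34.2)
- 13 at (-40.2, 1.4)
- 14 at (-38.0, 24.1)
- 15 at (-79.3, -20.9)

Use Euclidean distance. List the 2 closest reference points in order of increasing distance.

13, 12

Distances from (-16.9, -7.6):
2: 71.7
3: 53.2
4: 48.6
5: 44.2
6: 93.5
7: 37.6
8: 47.4
9: 35.5
10: 68.9
11: 62.7
12: 27.6
13: 25.0
14: 38.1
15: 63.8
Sorted: 13 (25.0) < 12 (27.6) < 9 (35.5) < 7 (37.6) < …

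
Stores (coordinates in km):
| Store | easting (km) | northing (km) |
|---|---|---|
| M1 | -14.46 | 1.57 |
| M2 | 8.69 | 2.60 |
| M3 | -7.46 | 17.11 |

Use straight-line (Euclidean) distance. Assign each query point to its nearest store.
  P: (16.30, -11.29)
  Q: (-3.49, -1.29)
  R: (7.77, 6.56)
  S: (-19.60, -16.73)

P→M2; Q→M1; R→M2; S→M1

P at (16.30, -11.29):
  M1: √((-30.76)² + (12.86)²) = √(946.1776 + 165.3796) = 33.34 km
  M2: √((-7.61)² + (13.89)²) = √(57.9121 + 192.9321) = 15.84 km
  M3: √((-23.76)² + (28.40)²) = √(564.5376 + 806.5600) = 37.03 km
  → nearest: M2 (15.84 km)
Q at (-3.49, -1.29):
  M1: √((-10.97)² + (2.86)²) = √(120.3409 + 8.1796) = 11.34 km
  M2: √((12.18)² + (3.89)²) = √(148.3524 + 15.1321) = 12.79 km
  M3: √((-3.97)² + (18.40)²) = √(15.7609 + 338.5600) = 18.82 km
  → nearest: M1 (11.34 km)
R at (7.77, 6.56):
  M1: √((-22.23)² + (-4.99)²) = √(494.1729 + 24.9001) = 22.78 km
  M2: √((0.92)² + (-3.96)²) = √(0.8464 + 15.6816) = 4.07 km
  M3: √((-15.23)² + (10.55)²) = √(231.9529 + 111.3025) = 18.53 km
  → nearest: M2 (4.07 km)
S at (-19.60, -16.73):
  M1: √((5.14)² + (18.30)²) = √(26.4196 + 334.8900) = 19.01 km
  M2: √((28.29)² + (19.33)²) = √(800.3241 + 373.6489) = 34.26 km
  M3: √((12.14)² + (33.84)²) = √(147.3796 + 1145.1456) = 35.95 km
  → nearest: M1 (19.01 km)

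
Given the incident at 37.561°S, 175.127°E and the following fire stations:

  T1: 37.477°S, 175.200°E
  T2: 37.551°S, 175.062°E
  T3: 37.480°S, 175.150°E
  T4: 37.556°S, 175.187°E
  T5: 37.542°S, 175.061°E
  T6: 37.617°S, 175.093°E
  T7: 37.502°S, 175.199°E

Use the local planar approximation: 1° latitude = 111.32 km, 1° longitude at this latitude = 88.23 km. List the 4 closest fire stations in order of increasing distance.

T4, T2, T5, T6

Distances from 37.561°S, 175.127°E:
T1: √((0.084·111.32)² + (0.073·88.23)²) = √(87.43896 + 41.48378) = 11.354 km
T2: √((0.010·111.32)² + (-0.065·88.23)²) = √(1.23921 + 32.88965) = 5.842 km
T3: √((0.081·111.32)² + (0.023·88.23)²) = √(81.30485 + 4.11802) = 9.242 km
T4: √((0.005·111.32)² + (0.060·88.23)²) = √(0.30980 + 28.02432) = 5.323 km
T5: √((0.019·111.32)² + (-0.066·88.23)²) = √(4.47356 + 33.90943) = 6.195 km
T6: √((-0.056·111.32)² + (-0.034·88.23)²) = √(38.86176 + 8.99892) = 6.918 km
T7: √((0.059·111.32)² + (0.072·88.23)²) = √(43.13705 + 40.35502) = 9.137 km
Sorted: T4 (5.323 km) < T2 (5.842 km) < T5 (6.195 km) < T6 (6.918 km) < T7 (9.137 km) < T3 (9.242 km) < …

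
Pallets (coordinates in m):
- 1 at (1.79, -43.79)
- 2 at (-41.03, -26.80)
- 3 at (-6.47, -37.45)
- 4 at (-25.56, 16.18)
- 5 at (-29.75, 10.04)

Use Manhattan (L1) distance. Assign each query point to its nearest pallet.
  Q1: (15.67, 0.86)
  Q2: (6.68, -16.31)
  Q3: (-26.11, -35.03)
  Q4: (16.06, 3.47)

Q1→5; Q2→1; Q3→3; Q4→5

Q1 at (15.67, 0.86):
  1: |-13.88| + |-44.65| = 13.88 + 44.65 = 58.53 m
  2: |-56.70| + |-27.66| = 56.70 + 27.66 = 84.36 m
  3: |-22.14| + |-38.31| = 22.14 + 38.31 = 60.45 m
  4: |-41.23| + |15.32| = 41.23 + 15.32 = 56.55 m
  5: |-45.42| + |9.18| = 45.42 + 9.18 = 54.60 m
  → nearest: 5 (54.60 m)
Q2 at (6.68, -16.31):
  1: |-4.89| + |-27.48| = 4.89 + 27.48 = 32.37 m
  2: |-47.71| + |-10.49| = 47.71 + 10.49 = 58.20 m
  3: |-13.15| + |-21.14| = 13.15 + 21.14 = 34.29 m
  4: |-32.24| + |32.49| = 32.24 + 32.49 = 64.73 m
  5: |-36.43| + |26.35| = 36.43 + 26.35 = 62.78 m
  → nearest: 1 (32.37 m)
Q3 at (-26.11, -35.03):
  1: |27.90| + |-8.76| = 27.90 + 8.76 = 36.66 m
  2: |-14.92| + |8.23| = 14.92 + 8.23 = 23.15 m
  3: |19.64| + |-2.42| = 19.64 + 2.42 = 22.06 m
  4: |0.55| + |51.21| = 0.55 + 51.21 = 51.76 m
  5: |-3.64| + |45.07| = 3.64 + 45.07 = 48.71 m
  → nearest: 3 (22.06 m)
Q4 at (16.06, 3.47):
  1: |-14.27| + |-47.26| = 14.27 + 47.26 = 61.53 m
  2: |-57.09| + |-30.27| = 57.09 + 30.27 = 87.36 m
  3: |-22.53| + |-40.92| = 22.53 + 40.92 = 63.45 m
  4: |-41.62| + |12.71| = 41.62 + 12.71 = 54.33 m
  5: |-45.81| + |6.57| = 45.81 + 6.57 = 52.38 m
  → nearest: 5 (52.38 m)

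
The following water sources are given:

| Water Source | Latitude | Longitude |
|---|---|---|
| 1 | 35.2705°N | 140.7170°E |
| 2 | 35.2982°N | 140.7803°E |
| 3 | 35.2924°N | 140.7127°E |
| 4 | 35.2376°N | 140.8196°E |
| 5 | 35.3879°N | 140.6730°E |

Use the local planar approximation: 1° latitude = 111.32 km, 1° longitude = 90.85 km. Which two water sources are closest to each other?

Pairwise distances:
1–2: 6.5253 km
1–3: 2.4690 km
1–4: 10.0149 km
1–5: 13.6666 km
2–3: 6.1753 km
2–4: 7.6326 km
2–5: 13.9548 km
3–4: 11.4688 km
3–5: 11.2262 km
4–5: 21.3852 km
Closest pair: 1–3 at 2.4690 km.

1 and 3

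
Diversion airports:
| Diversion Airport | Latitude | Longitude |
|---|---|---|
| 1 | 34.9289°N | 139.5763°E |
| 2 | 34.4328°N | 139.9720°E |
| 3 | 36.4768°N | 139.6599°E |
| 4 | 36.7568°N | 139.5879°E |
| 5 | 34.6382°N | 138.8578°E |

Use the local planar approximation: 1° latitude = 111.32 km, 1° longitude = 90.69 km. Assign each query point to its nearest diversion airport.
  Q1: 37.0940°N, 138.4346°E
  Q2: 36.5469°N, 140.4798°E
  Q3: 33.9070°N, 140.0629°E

Q1 at 37.0940°N, 138.4346°E:
  1: √((-2.1651·111.32)² + (1.1417·90.69)²) = √(58090.125582 + 10720.691673) = 262.3182 km
  2: √((-2.6612·111.32)² + (1.5374·90.69)²) = √(87760.972047 + 19439.834231) = 327.4153 km
  3: √((-0.6172·111.32)² + (1.2253·90.69)²) = √(4720.611175 + 12348.200450) = 130.6477 km
  4: √((-0.3372·111.32)² + (1.1533·90.69)²) = √(1409.034177 + 10939.649001) = 111.1246 km
  5: √((-2.4558·111.32)² + (0.4232·90.69)²) = √(74736.436315 + 1473.025014) = 276.0606 km
  → nearest: 4 (111.1246 km)
Q2 at 36.5469°N, 140.4798°E:
  1: √((-1.6180·111.32)² + (-0.9035·90.69)²) = √(32441.687000 + 6713.903853) = 197.8777 km
  2: √((-2.1141·111.32)² + (-0.5078·90.69)²) = √(55385.674339 + 2120.821888) = 239.8051 km
  3: √((-0.0701·111.32)² + (-0.8199·90.69)²) = √(60.895112 + 5528.923445) = 74.7651 km
  4: √((0.2099·111.32)² + (-0.8919·90.69)²) = √(545.973134 + 6542.611484) = 84.1937 km
  5: √((-1.9087·111.32)² + (-1.6220·90.69)²) = √(45146.256253 + 21638.168757) = 258.4268 km
  → nearest: 3 (74.7651 km)
Q3 at 33.9070°N, 140.0629°E:
  1: √((1.0219·111.32)² + (-0.4866·90.69)²) = √(12940.861633 + 1947.435188) = 122.0176 km
  2: √((0.5258·111.32)² + (-0.0909·90.69)²) = √(3426.001580 + 67.958936) = 59.1097 km
  3: √((2.5698·111.32)² + (-0.4030·90.69)²) = √(81836.122711 + 1335.761421) = 288.3954 km
  4: √((2.8498·111.32)² + (-0.4750·90.69)²) = √(100641.050097 + 1855.692545) = 320.1511 km
  5: √((0.7312·111.32)² + (-1.2051·90.69)²) = √(6625.501563 + 11944.417543) = 136.2715 km
  → nearest: 2 (59.1097 km)

Q1→4; Q2→3; Q3→2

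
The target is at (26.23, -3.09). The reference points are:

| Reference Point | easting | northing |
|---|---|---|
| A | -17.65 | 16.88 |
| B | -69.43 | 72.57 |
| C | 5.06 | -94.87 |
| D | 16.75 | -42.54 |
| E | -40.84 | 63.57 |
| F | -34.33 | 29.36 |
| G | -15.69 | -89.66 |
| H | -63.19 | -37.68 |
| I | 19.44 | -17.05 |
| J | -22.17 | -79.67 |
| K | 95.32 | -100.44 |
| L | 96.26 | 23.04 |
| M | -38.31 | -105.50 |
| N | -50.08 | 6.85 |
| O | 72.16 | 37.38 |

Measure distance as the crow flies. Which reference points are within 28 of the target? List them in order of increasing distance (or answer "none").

Distances from (26.23, -3.09):
A: 48.21
B: 121.96
C: 94.19
D: 40.57
E: 94.56
F: 68.71
G: 96.19
H: 95.88
I: 15.52
J: 90.59
K: 119.38
L: 74.75
M: 121.05
N: 76.95
O: 61.22
Threshold 28: I (15.52) is within range.

I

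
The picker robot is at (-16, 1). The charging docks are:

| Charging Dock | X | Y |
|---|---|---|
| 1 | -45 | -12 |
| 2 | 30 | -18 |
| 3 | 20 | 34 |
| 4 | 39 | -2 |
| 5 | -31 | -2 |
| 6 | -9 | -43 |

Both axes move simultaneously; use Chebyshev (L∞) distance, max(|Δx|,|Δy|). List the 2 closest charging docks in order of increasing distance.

5, 1

Distances from (-16, 1):
1: 29
2: 46
3: 36
4: 55
5: 15
6: 44
Sorted: 5 (15) < 1 (29) < 3 (36) < 6 (44) < …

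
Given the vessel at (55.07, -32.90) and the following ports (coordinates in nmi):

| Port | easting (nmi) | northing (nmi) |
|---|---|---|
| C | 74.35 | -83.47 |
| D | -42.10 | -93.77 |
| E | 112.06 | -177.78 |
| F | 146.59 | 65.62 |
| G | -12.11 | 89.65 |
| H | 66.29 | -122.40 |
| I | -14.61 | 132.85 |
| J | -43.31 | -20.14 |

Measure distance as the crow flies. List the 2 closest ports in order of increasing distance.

C, H

Distances from (55.07, -32.90):
C: √((19.28)² + (-50.57)²) = √(371.7184 + 2557.3249) = 54.12 nmi
D: √((-97.17)² + (-60.87)²) = √(9442.0089 + 3705.1569) = 114.66 nmi
E: √((56.99)² + (-144.88)²) = √(3247.8601 + 20990.2144) = 155.69 nmi
F: √((91.52)² + (98.52)²) = √(8375.9104 + 9706.1904) = 134.47 nmi
G: √((-67.18)² + (122.55)²) = √(4513.1524 + 15018.5025) = 139.76 nmi
H: √((11.22)² + (-89.50)²) = √(125.8884 + 8010.2500) = 90.20 nmi
I: √((-69.68)² + (165.75)²) = √(4855.3024 + 27473.0625) = 179.80 nmi
J: √((-98.38)² + (12.76)²) = √(9678.6244 + 162.8176) = 99.20 nmi
Sorted: C (54.12 nmi) < H (90.20 nmi) < J (99.20 nmi) < D (114.66 nmi) < …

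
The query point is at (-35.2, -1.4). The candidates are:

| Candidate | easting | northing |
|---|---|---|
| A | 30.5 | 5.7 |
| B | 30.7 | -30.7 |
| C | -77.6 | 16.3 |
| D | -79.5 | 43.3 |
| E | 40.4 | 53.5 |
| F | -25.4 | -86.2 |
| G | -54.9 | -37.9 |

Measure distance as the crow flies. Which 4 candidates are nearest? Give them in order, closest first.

Distances from (-35.2, -1.4):
A: √((65.7)² + (7.1)²) = √(4316.490 + 50.410) = 66.1
B: √((65.9)² + (-29.3)²) = √(4342.810 + 858.490) = 72.1
C: √((-42.4)² + (17.7)²) = √(1797.760 + 313.290) = 45.9
D: √((-44.3)² + (44.7)²) = √(1962.490 + 1998.090) = 62.9
E: √((75.6)² + (54.9)²) = √(5715.360 + 3014.010) = 93.4
F: √((9.8)² + (-84.8)²) = √(96.040 + 7191.040) = 85.4
G: √((-19.7)² + (-36.5)²) = √(388.090 + 1332.250) = 41.5
Sorted: G (41.5) < C (45.9) < D (62.9) < A (66.1) < B (72.1) < F (85.4) < …

G, C, D, A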